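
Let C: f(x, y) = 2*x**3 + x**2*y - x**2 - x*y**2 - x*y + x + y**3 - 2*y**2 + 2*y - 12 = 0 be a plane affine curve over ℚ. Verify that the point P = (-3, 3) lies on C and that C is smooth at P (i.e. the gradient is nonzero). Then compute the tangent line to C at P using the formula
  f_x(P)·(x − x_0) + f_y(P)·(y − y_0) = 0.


Tangent line at P: 31*x + 47*y - 48 = 0.

Step 1: f(-3, 3) = 0, so P lies on C.
Step 2: partial derivatives
  f_x(x, y) = 6*x**2 + 2*x*y - 2*x - y**2 - y + 1, f_y(x, y) = x**2 - 2*x*y - x + 3*y**2 - 4*y + 2.
  f_x(P) = 31, f_y(P) = 47 (gradient nonzero, so P is smooth).
Step 3: tangent line at P: 31·(x − -3) + 47·(y − 3) = 0.
Expanding: 31*x + 47*y - 48 = 0.


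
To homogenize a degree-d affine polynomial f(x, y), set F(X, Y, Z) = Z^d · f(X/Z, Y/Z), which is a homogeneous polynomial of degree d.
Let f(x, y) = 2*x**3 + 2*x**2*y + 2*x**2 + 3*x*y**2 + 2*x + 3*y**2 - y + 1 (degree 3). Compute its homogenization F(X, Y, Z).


F(X, Y, Z) = 2*X**3 + 2*X**2*Y + 2*X**2*Z + 3*X*Y**2 + 2*X*Z**2 + 3*Y**2*Z - Y*Z**2 + Z**3

deg(f) = 3.
Substitute x = X/Z, y = Y/Z into f, then multiply by Z^3.
  monomial 2·x^3·y^0 ↦ 2·X^3·Y^0·Z^0.
  monomial 2·x^2·y^1 ↦ 2·X^2·Y^1·Z^0.
  monomial 2·x^2·y^0 ↦ 2·X^2·Y^0·Z^1.
  monomial 3·x^1·y^2 ↦ 3·X^1·Y^2·Z^0.
  monomial 2·x^1·y^0 ↦ 2·X^1·Y^0·Z^2.
  monomial 3·x^0·y^2 ↦ 3·X^0·Y^2·Z^1.
  monomial -1·x^0·y^1 ↦ -1·X^0·Y^1·Z^2.
  monomial 1·x^0·y^0 ↦ 1·X^0·Y^0·Z^3.
Collecting: F(X, Y, Z) = 2*X**3 + 2*X**2*Y + 2*X**2*Z + 3*X*Y**2 + 2*X*Z**2 + 3*Y**2*Z - Y*Z**2 + Z**3.


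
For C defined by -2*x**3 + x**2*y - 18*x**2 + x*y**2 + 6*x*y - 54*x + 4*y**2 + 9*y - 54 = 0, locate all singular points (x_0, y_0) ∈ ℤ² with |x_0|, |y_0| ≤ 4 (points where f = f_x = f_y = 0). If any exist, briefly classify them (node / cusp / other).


Singular points: {(-3, 0)}; classification: cusp.

Compute partial derivatives:
  f_x = -6*x**2 + 2*x*y - 36*x + y**2 + 6*y - 54.
  f_y = x**2 + 2*x*y + 6*x + 8*y + 9.
Scan x_0 ∈ {−4, ..., 4}. For each x_0, f_y(x_0, y) is a polynomial in y; find its integer roots y ∈ {−4, ..., 4}, then test f_x and f at those candidates.
  x = -4: f_y(-4, y) = 1; no integer root y with |y| ≤ 4.
  x = -3: f_y(-3, y) = 2*y; vanishes at y ∈ {0}. (-3, 0): f_x = 0, f = 0 — SINGULAR.
  x = -2: f_y(-2, y) = 4*y + 1; no integer root y with |y| ≤ 4.
  x = -1: f_y(-1, y) = 6*y + 4; no integer root y with |y| ≤ 4.
  x = 0: f_y(0, y) = 8*y + 9; no integer root y with |y| ≤ 4.
  x = 1: f_y(1, y) = 10*y + 16; no integer root y with |y| ≤ 4.
  x = 2: f_y(2, y) = 12*y + 25; no integer root y with |y| ≤ 4.
  x = 3: f_y(3, y) = 14*y + 36; no integer root y with |y| ≤ 4.
  x = 4: f_y(4, y) = 16*y + 49; no integer root y with |y| ≤ 4.
Only singular point on the grid: (-3, 0).
Classify: substitute x = -3 + u, y = 0 + v and expand: f = -2*u**3 + u**2*v + u*v**2 + v**2.
No constant or linear terms (consistent with a singular point). Quadratic part: v**2. Cubic part: -2*u**3 + u**2*v + u*v**2.
The quadratic part v**2 is a perfect square, so there is a single (double) tangent line v = 0, i.e. y = 0. Restricting the cubic part to that line (v = 0) leaves -2*u**3 ≠ 0, so f is not divisible by v and the branch is v² ≈ 2*u**3 to lowest order — this is a cusp.
Classification: cusp.


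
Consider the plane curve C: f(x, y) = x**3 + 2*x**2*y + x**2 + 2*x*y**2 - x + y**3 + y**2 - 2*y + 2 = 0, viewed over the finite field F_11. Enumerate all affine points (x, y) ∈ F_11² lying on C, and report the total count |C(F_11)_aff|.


Affine F_11-points: {(0, 6), (3, 4), (9, 0), (10, 7), (10, 8)}; count = 5.

For each of the 121 pairs (x, y) ∈ F_11², evaluate f(x, y) mod 11. Record the zeros.
  x = 0: [0↦2, 1↦2, 2↦10, 3↦10, 4↦8, 5↦10, 6↦0, 7↦6, 8↦1, 9↦2, 10↦4]  zeros at y ∈ {6}
  x = 1: [0↦3, 1↦7, 2↦1, 3↦2, 4↦5, 5↦5, 6↦8, 7↦9, 8↦3, 9↦7, 10↦5]  zeros at y ∈ ∅
  x = 2: [0↦1, 1↦2, 2↦8, 3↦3, 4↦4, 5↦6, 6↦4, 7↦4, 8↦1, 9↦1, 10↦10]  zeros at y ∈ ∅
  x = 3: [0↦2, 1↦4, 2↦4, 3↦8, 4↦0, 5↦8, 6↦5, 7↦8, 8↦1, 9↦1, 10↦3]  zeros at y ∈ {4}
  x = 4: [0↦1, 1↦8, 2↦6, 3↦1, 4↦10, 5↦6, 6↦6, 7↦5, 8↦9, 9↦2, 10↦1]  zeros at y ∈ ∅
  x = 5: [0↦4, 1↦9, 2↦9, 3↦10, 4↦7, 5↦6, 6↦2, 7↦1, 8↦9, 9↦10, 10↦10]  zeros at y ∈ ∅
  x = 6: [0↦6, 1↦2, 2↦8, 3↦8, 4↦8, 5↦3, 6↦10, 7↦2, 8↦7, 9↦9, 10↦3]  zeros at y ∈ ∅
  x = 7: [0↦2, 1↦4, 2↦9, 3↦1, 4↦8, 5↦3, 6↦3, 7↦3, 8↦9, 9↦5, 10↦8]  zeros at y ∈ ∅
  x = 8: [0↦9, 1↦10, 2↦7, 3↦6, 4↦2, 5↦1, 6↦9, 7↦10, 8↦10, 9↦4, 10↦9]  zeros at y ∈ ∅
  x = 9: [0↦0, 1↦4, 2↦8, 3↦7, 4↦7, 5↦3, 6↦1, 7↦7, 8↦5, 9↦1, 10↦1]  zeros at y ∈ {0}
  x = 10: [0↦3, 1↦3, 2↦7, 3↦10, 4↦7, 5↦4, 6↦7, 7↦0, 8↦0, 9↦2, 10↦1]  zeros at y ∈ {7, 8}
Collecting zeros: affine points = {(0, 6), (3, 4), (9, 0), (10, 7), (10, 8)}.
Total count |C(F_11)_aff| = 5.


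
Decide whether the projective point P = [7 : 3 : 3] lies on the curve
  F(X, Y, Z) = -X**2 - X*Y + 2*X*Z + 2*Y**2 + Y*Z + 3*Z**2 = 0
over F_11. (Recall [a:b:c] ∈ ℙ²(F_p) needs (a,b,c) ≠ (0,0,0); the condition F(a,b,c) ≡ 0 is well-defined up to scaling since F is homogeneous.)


F(7,3,3) ≡ 4 (mod 11); P is NOT on the curve.

Evaluate F(7, 3, 3) term-by-term (mod 11).
  -X**2 ↦ -1·49·1·1 = -49
  -X*Y ↦ -1·7·3·1 = -21
  2*X*Z ↦ 2·7·1·3 = 42
  2*Y**2 ↦ 2·1·9·1 = 18
  Y*Z ↦ 1·1·3·3 = 9
  3*Z**2 ↦ 3·1·1·9 = 27
Sum: F(7, 3, 3) = (-49) + (-21) + (42) + (18) + (9) + (27) = 26.
Reducing mod 11: 26 ≡ 4 (mod 11).
Since F(a, b, c) ≡ 4 ≠ 0 (mod 11), P does NOT lie on the curve.


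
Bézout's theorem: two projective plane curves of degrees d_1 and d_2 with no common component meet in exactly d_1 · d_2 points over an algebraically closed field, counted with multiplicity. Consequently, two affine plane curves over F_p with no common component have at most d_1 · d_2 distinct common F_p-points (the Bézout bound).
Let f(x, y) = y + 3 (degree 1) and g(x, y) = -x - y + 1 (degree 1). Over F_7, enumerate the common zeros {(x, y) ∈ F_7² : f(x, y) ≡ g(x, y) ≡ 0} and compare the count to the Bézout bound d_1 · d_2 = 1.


Common zeros: {(4, 4)}; count = 1; Bézout bound = 1.

deg(f) = 1, deg(g) = 1, so Bézout bound = 1.
Scan x ∈ F_7. For each x, list the y ∈ F_7 with f(x, y) ≡ 0 and those with g(x, y) ≡ 0 (mod 7); the common zeros in that column are the intersection.
  x = 0: f ≡ 0 at y ∈ {4}; g ≡ 0 at y ∈ {1}; common: ∅.
  x = 1: f ≡ 0 at y ∈ {4}; g ≡ 0 at y ∈ {0}; common: ∅.
  x = 2: f ≡ 0 at y ∈ {4}; g ≡ 0 at y ∈ {6}; common: ∅.
  x = 3: f ≡ 0 at y ∈ {4}; g ≡ 0 at y ∈ {5}; common: ∅.
  x = 4: f ≡ 0 at y ∈ {4}; g ≡ 0 at y ∈ {4}; common: {4}.
  x = 5: f ≡ 0 at y ∈ {4}; g ≡ 0 at y ∈ {3}; common: ∅.
  x = 6: f ≡ 0 at y ∈ {4}; g ≡ 0 at y ∈ {2}; common: ∅.
Collecting: common zeros = {(4, 4)}, so the count is 1.
Comparison with the Bézout bound: 1 ≤ 1 = deg(f)·deg(g), as expected for curves with no common component (the bound is attained).


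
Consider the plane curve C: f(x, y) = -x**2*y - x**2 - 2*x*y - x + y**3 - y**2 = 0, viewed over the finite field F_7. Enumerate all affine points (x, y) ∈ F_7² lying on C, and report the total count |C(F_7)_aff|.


Affine F_7-points: {(0, 0), (0, 1), (1, 3), (2, 1), (2, 6), (5, 5), (6, 0), (6, 3), (6, 5)}; count = 9.

For each of the 49 pairs (x, y) ∈ F_7², evaluate f(x, y) mod 7. Record the zeros.
  x = 0: [0↦0, 1↦0, 2↦4, 3↦4, 4↦6, 5↦2, 6↦5]  zeros at y ∈ {0, 1}
  x = 1: [0↦5, 1↦2, 2↦3, 3↦0, 4↦6, 5↦6, 6↦6]  zeros at y ∈ {3}
  x = 2: [0↦1, 1↦0, 2↦3, 3↦2, 4↦3, 5↦5, 6↦0]  zeros at y ∈ {1, 6}
  x = 3: [0↦2, 1↦1, 2↦4, 3↦3, 4↦4, 5↦6, 6↦1]  zeros at y ∈ ∅
  x = 4: [0↦1, 1↦5, 2↦6, 3↦3, 4↦2, 5↦2, 6↦2]  zeros at y ∈ ∅
  x = 5: [0↦5, 1↦5, 2↦2, 3↦2, 4↦4, 5↦0, 6↦3]  zeros at y ∈ {5}
  x = 6: [0↦0, 1↦1, 2↦6, 3↦0, 4↦3, 5↦0, 6↦4]  zeros at y ∈ {0, 3, 5}
Collecting zeros: affine points = {(0, 0), (0, 1), (1, 3), (2, 1), (2, 6), (5, 5), (6, 0), (6, 3), (6, 5)}.
Total count |C(F_7)_aff| = 9.


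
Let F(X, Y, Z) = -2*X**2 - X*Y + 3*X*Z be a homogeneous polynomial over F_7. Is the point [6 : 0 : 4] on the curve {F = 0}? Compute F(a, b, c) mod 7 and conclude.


F(6,0,4) ≡ 0 (mod 7); P is on the curve.

Evaluate F(6, 0, 4) term-by-term (mod 7).
  -2*X**2 ↦ -2·36·1·1 = -72
  -X*Y ↦ -1·6·0·1 = 0
  3*X*Z ↦ 3·6·1·4 = 72
Sum: F(6, 0, 4) = (-72) + (0) + (72) = 0.
Reducing mod 7: 0 ≡ 0 (mod 7).
Since F(a, b, c) ≡ 0 (mod 7), P lies on the curve.


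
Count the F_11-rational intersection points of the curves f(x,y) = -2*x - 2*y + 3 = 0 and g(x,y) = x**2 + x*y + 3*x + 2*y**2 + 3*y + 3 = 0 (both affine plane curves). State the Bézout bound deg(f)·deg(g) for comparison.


Common zeros: {(2, 5), (3, 4)}; count = 2; Bézout bound = 2.

deg(f) = 1, deg(g) = 2, so Bézout bound = 2.
Scan x ∈ F_11. For each x, list the y ∈ F_11 with f(x, y) ≡ 0 and those with g(x, y) ≡ 0 (mod 11); the common zeros in that column are the intersection.
  x = 0: f ≡ 0 at y ∈ {7}; g ≡ 0 at y ∈ ∅; common: ∅.
  x = 1: f ≡ 0 at y ∈ {6}; g ≡ 0 at y ∈ {4, 5}; common: ∅.
  x = 2: f ≡ 0 at y ∈ {5}; g ≡ 0 at y ∈ {5, 9}; common: {5}.
  x = 3: f ≡ 0 at y ∈ {4}; g ≡ 0 at y ∈ {4}; common: {4}.
  x = 4: f ≡ 0 at y ∈ {3}; g ≡ 0 at y ∈ ∅; common: ∅.
  x = 5: f ≡ 0 at y ∈ {2}; g ≡ 0 at y ∈ ∅; common: ∅.
  x = 6: f ≡ 0 at y ∈ {1}; g ≡ 0 at y ∈ ∅; common: ∅.
  x = 7: f ≡ 0 at y ∈ {0}; g ≡ 0 at y ∈ {3}; common: ∅.
  x = 8: f ≡ 0 at y ∈ {10}; g ≡ 0 at y ∈ {2, 9}; common: ∅.
  x = 9: f ≡ 0 at y ∈ {9}; g ≡ 0 at y ∈ {2, 3}; common: ∅.
  x = 10: f ≡ 0 at y ∈ {8}; g ≡ 0 at y ∈ ∅; common: ∅.
Collecting: common zeros = {(2, 5), (3, 4)}, so the count is 2.
Comparison with the Bézout bound: 2 ≤ 2 = deg(f)·deg(g), as expected for curves with no common component (the bound is attained).


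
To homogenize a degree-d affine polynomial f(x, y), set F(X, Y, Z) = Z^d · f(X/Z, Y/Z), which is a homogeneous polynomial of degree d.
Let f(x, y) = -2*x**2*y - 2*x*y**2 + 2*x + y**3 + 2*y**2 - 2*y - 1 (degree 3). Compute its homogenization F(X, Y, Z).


F(X, Y, Z) = -2*X**2*Y - 2*X*Y**2 + 2*X*Z**2 + Y**3 + 2*Y**2*Z - 2*Y*Z**2 - Z**3

deg(f) = 3.
Substitute x = X/Z, y = Y/Z into f, then multiply by Z^3.
  monomial -2·x^2·y^1 ↦ -2·X^2·Y^1·Z^0.
  monomial -2·x^1·y^2 ↦ -2·X^1·Y^2·Z^0.
  monomial 2·x^1·y^0 ↦ 2·X^1·Y^0·Z^2.
  monomial 1·x^0·y^3 ↦ 1·X^0·Y^3·Z^0.
  monomial 2·x^0·y^2 ↦ 2·X^0·Y^2·Z^1.
  monomial -2·x^0·y^1 ↦ -2·X^0·Y^1·Z^2.
  monomial -1·x^0·y^0 ↦ -1·X^0·Y^0·Z^3.
Collecting: F(X, Y, Z) = -2*X**2*Y - 2*X*Y**2 + 2*X*Z**2 + Y**3 + 2*Y**2*Z - 2*Y*Z**2 - Z**3.


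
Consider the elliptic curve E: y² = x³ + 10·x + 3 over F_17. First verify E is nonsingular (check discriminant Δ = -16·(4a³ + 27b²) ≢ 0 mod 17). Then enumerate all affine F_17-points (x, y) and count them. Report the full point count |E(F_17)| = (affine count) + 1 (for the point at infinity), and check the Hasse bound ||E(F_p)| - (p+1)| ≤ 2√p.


Affine points = {(3, 3), (3, 14), (5, 5), (5, 12), (7, 5), (7, 12), (8, 0), (10, 7), (10, 10), (11, 4), (11, 13), (12, 7), (12, 10), (13, 1), (13, 16), (15, 3), (15, 14), (16, 3), (16, 14)}; affine count = 19; |E(F_17)| = 20.

Discriminant check: Δ ∝ 4a³ + 27b² = 4·10³ + 27·3² = 4·1000 + 27·9 ≡ 10 (mod 17). Nonzero ⇒ E is nonsingular.
For each x ∈ F_17, compute rhs = x³ + 10·x + 3 mod 17, then count y ∈ F_17 with y² ≡ rhs.
  x = 0: rhs = 3, matching y values: none (0 points).
  x = 1: rhs = 14, matching y values: none (0 points).
  x = 2: rhs = 14, matching y values: none (0 points).
  x = 3: rhs = 9, matching y values: 3, 14 (2 points).
  x = 4: rhs = 5, matching y values: none (0 points).
  x = 5: rhs = 8, matching y values: 5, 12 (2 points).
  x = 6: rhs = 7, matching y values: none (0 points).
  x = 7: rhs = 8, matching y values: 5, 12 (2 points).
  x = 8: rhs = 0, matching y values: 0 (1 points).
  x = 9: rhs = 6, matching y values: none (0 points).
  x = 10: rhs = 15, matching y values: 7, 10 (2 points).
  x = 11: rhs = 16, matching y values: 4, 13 (2 points).
  x = 12: rhs = 15, matching y values: 7, 10 (2 points).
  x = 13: rhs = 1, matching y values: 1, 16 (2 points).
  x = 14: rhs = 14, matching y values: none (0 points).
  x = 15: rhs = 9, matching y values: 3, 14 (2 points).
  x = 16: rhs = 9, matching y values: 3, 14 (2 points).
Total affine count: 19.
Full point count |E(F_17)| = 19 + 1 = 20.
Hasse bound: |20 − (17+1)| = |2| = 2 ≤ 2√17 ≈ 8.2462 ✓.


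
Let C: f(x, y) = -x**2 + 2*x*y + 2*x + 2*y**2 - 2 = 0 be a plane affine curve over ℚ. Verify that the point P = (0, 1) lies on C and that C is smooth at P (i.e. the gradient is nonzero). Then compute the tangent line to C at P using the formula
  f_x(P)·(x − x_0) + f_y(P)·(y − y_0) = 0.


Tangent line at P: 4*x + 4*y - 4 = 0.

Step 1: f(0, 1) = 0, so P lies on C.
Step 2: partial derivatives
  f_x(x, y) = -2*x + 2*y + 2, f_y(x, y) = 2*x + 4*y.
  f_x(P) = 4, f_y(P) = 4 (gradient nonzero, so P is smooth).
Step 3: tangent line at P: 4·(x − 0) + 4·(y − 1) = 0.
Expanding: 4*x + 4*y - 4 = 0.


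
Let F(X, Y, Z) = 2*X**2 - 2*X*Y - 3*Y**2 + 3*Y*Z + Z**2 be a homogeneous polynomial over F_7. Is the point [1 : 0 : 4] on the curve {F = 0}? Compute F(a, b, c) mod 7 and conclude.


F(1,0,4) ≡ 4 (mod 7); P is NOT on the curve.

Evaluate F(1, 0, 4) term-by-term (mod 7).
  2*X**2 ↦ 2·1·1·1 = 2
  -2*X*Y ↦ -2·1·0·1 = 0
  -3*Y**2 ↦ -3·1·0·1 = 0
  3*Y*Z ↦ 3·1·0·4 = 0
  Z**2 ↦ 1·1·1·16 = 16
Sum: F(1, 0, 4) = (2) + (0) + (0) + (0) + (16) = 18.
Reducing mod 7: 18 ≡ 4 (mod 7).
Since F(a, b, c) ≡ 4 ≠ 0 (mod 7), P does NOT lie on the curve.


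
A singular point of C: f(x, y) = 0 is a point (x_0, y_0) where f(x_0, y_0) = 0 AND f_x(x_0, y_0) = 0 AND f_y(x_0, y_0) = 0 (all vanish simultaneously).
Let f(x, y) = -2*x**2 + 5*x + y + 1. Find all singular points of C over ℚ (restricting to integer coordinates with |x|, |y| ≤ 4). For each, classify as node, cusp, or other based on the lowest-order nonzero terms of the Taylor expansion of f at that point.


No singular points in the scanned grid; C is smooth there.

Compute partial derivatives:
  f_x = 5 - 4*x.
  f_y = 1.
f_y = 1 is a nonzero constant, so f_y never vanishes: no point (x, y) can satisfy f = f_x = f_y = 0. In particular no (x, y) ∈ {−4, ..., 4}² is singular; the curve is smooth.


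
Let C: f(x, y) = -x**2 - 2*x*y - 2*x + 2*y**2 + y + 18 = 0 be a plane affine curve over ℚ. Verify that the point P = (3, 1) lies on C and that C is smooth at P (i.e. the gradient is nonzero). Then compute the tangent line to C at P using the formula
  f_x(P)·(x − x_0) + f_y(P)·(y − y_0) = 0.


Tangent line at P: -10*x - y + 31 = 0.

Step 1: f(3, 1) = 0, so P lies on C.
Step 2: partial derivatives
  f_x(x, y) = -2*x - 2*y - 2, f_y(x, y) = -2*x + 4*y + 1.
  f_x(P) = -10, f_y(P) = -1 (gradient nonzero, so P is smooth).
Step 3: tangent line at P: -10·(x − 3) + -1·(y − 1) = 0.
Expanding: -10*x - y + 31 = 0.


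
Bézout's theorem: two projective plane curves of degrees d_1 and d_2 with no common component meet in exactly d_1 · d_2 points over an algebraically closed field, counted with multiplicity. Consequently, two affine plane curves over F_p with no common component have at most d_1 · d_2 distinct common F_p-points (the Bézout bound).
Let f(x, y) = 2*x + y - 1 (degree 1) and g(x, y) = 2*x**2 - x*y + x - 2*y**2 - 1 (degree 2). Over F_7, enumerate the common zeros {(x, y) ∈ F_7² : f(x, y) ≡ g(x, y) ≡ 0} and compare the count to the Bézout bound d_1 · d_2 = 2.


Common zeros: {(4, 0), (5, 5)}; count = 2; Bézout bound = 2.

deg(f) = 1, deg(g) = 2, so Bézout bound = 2.
Scan x ∈ F_7. For each x, list the y ∈ F_7 with f(x, y) ≡ 0 and those with g(x, y) ≡ 0 (mod 7); the common zeros in that column are the intersection.
  x = 0: f ≡ 0 at y ∈ {1}; g ≡ 0 at y ∈ ∅; common: ∅.
  x = 1: f ≡ 0 at y ∈ {6}; g ≡ 0 at y ∈ ∅; common: ∅.
  x = 2: f ≡ 0 at y ∈ {4}; g ≡ 0 at y ∈ ∅; common: ∅.
  x = 3: f ≡ 0 at y ∈ {2}; g ≡ 0 at y ∈ {3, 6}; common: ∅.
  x = 4: f ≡ 0 at y ∈ {0}; g ≡ 0 at y ∈ {0, 5}; common: {0}.
  x = 5: f ≡ 0 at y ∈ {5}; g ≡ 0 at y ∈ {3, 5}; common: {5}.
  x = 6: f ≡ 0 at y ∈ {3}; g ≡ 0 at y ∈ {0, 4}; common: ∅.
Collecting: common zeros = {(4, 0), (5, 5)}, so the count is 2.
Comparison with the Bézout bound: 2 ≤ 2 = deg(f)·deg(g), as expected for curves with no common component (the bound is attained).


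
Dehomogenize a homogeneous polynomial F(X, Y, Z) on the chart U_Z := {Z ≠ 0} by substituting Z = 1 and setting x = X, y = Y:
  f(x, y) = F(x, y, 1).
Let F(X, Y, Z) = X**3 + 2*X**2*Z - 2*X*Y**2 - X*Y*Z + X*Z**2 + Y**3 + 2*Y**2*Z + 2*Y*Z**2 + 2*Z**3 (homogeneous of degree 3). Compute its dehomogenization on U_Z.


f(x, y) = x**3 + 2*x**2 - 2*x*y**2 - x*y + x + y**3 + 2*y**2 + 2*y + 2

On U_Z we set Z = 1. Each monomial c·X^i·Y^j·Z^k in F becomes c·x^i·y^j·1^k = c·x^i·y^j.
Substituting Z = 1: F(X, Y, 1) = x**3 + 2*x**2 - 2*x*y**2 - x*y + x + y**3 + 2*y**2 + 2*y + 2.
Note: deg(f) ≤ deg(F) = 3; strict inequality happens when F is divisible by Z (lost terms).


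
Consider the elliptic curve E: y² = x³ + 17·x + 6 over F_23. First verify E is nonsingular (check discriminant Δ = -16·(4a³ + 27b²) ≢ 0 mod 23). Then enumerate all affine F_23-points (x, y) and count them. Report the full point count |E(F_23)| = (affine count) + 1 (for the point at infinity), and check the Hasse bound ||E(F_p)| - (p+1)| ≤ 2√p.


Affine points = {(0, 11), (0, 12), (1, 1), (1, 22), (2, 5), (2, 18), (4, 0), (5, 3), (5, 20), (6, 5), (6, 18), (7, 10), (7, 13), (10, 7), (10, 16), (11, 11), (11, 12), (12, 11), (12, 12), (13, 3), (13, 20), (15, 5), (15, 18), (16, 2), (16, 21), (18, 7), (18, 16), (19, 9), (19, 14)}; affine count = 29; |E(F_23)| = 30.

Discriminant check: Δ ∝ 4a³ + 27b² = 4·17³ + 27·6² = 4·4913 + 27·36 ≡ 16 (mod 23). Nonzero ⇒ E is nonsingular.
For each x ∈ F_23, compute rhs = x³ + 17·x + 6 mod 23, then count y ∈ F_23 with y² ≡ rhs.
  x = 0: rhs = 6, matching y values: 11, 12 (2 points).
  x = 1: rhs = 1, matching y values: 1, 22 (2 points).
  x = 2: rhs = 2, matching y values: 5, 18 (2 points).
  x = 3: rhs = 15, matching y values: none (0 points).
  x = 4: rhs = 0, matching y values: 0 (1 points).
  x = 5: rhs = 9, matching y values: 3, 20 (2 points).
  x = 6: rhs = 2, matching y values: 5, 18 (2 points).
  x = 7: rhs = 8, matching y values: 10, 13 (2 points).
  x = 8: rhs = 10, matching y values: none (0 points).
  x = 9: rhs = 14, matching y values: none (0 points).
  x = 10: rhs = 3, matching y values: 7, 16 (2 points).
  x = 11: rhs = 6, matching y values: 11, 12 (2 points).
  x = 12: rhs = 6, matching y values: 11, 12 (2 points).
  x = 13: rhs = 9, matching y values: 3, 20 (2 points).
  x = 14: rhs = 21, matching y values: none (0 points).
  x = 15: rhs = 2, matching y values: 5, 18 (2 points).
  x = 16: rhs = 4, matching y values: 2, 21 (2 points).
  x = 17: rhs = 10, matching y values: none (0 points).
  x = 18: rhs = 3, matching y values: 7, 16 (2 points).
  x = 19: rhs = 12, matching y values: 9, 14 (2 points).
  x = 20: rhs = 20, matching y values: none (0 points).
  x = 21: rhs = 10, matching y values: none (0 points).
  x = 22: rhs = 11, matching y values: none (0 points).
Total affine count: 29.
Full point count |E(F_23)| = 29 + 1 = 30.
Hasse bound: |30 − (23+1)| = |6| = 6 ≤ 2√23 ≈ 9.5917 ✓.


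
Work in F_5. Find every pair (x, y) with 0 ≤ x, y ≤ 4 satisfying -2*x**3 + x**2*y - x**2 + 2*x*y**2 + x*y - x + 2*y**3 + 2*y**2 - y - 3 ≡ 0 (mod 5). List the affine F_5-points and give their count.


Affine F_5-points: {(0, 1), (1, 1), (2, 0), (2, 2), (3, 3), (4, 1), (4, 3)}; count = 7.

For each of the 25 pairs (x, y) ∈ F_5², evaluate f(x, y) mod 5. Record the zeros.
  x = 0: [0↦2, 1↦0, 2↦4, 3↦1, 4↦3]  zeros at y ∈ {1}
  x = 1: [0↦3, 1↦0, 2↦2, 3↦1, 4↦4]  zeros at y ∈ {1}
  x = 2: [0↦0, 1↦3, 2↦0, 3↦3, 4↦4]  zeros at y ∈ {0, 2}
  x = 3: [0↦1, 1↦2, 2↦1, 3↦0, 4↦1]  zeros at y ∈ {3}
  x = 4: [0↦4, 1↦0, 2↦3, 3↦0, 4↦3]  zeros at y ∈ {1, 3}
Collecting zeros: affine points = {(0, 1), (1, 1), (2, 0), (2, 2), (3, 3), (4, 1), (4, 3)}.
Total count |C(F_5)_aff| = 7.


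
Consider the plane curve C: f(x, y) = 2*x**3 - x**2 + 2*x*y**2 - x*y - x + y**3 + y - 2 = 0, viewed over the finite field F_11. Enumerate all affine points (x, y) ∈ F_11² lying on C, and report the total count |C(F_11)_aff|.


Affine F_11-points: {(0, 1), (0, 4), (0, 6), (1, 6), (1, 8), (2, 4), (4, 4), (5, 6), (5, 7), (5, 10), (6, 1), (6, 8), (8, 3), (9, 2), (10, 2), (10, 3), (10, 8)}; count = 17.

For each of the 121 pairs (x, y) ∈ F_11², evaluate f(x, y) mod 11. Record the zeros.
  x = 0: [0↦9, 1↦0, 2↦8, 3↦6, 4↦0, 5↦7, 6↦0, 7↦7, 8↦1, 9↦10, 10↦7]  zeros at y ∈ {1, 4, 6}
  x = 1: [0↦9, 1↦1, 2↦3, 3↦10, 4↦6, 5↦8, 6↦0, 7↦10, 8↦0, 9↦9, 10↦10]  zeros at y ∈ {6, 8}
  x = 2: [0↦8, 1↦1, 2↦8, 3↦2, 4↦0, 5↦8, 6↦10, 7↦1, 8↦9, 9↦7, 10↦1]  zeros at y ∈ {4}
  x = 3: [0↦7, 1↦1, 2↦2, 3↦5, 4↦5, 5↦8, 6↦9, 7↦3, 8↦7, 9↦5, 10↦3]  zeros at y ∈ ∅
  x = 4: [0↦7, 1↦2, 2↦8, 3↦9, 4↦0, 5↦9, 6↦9, 7↦6, 8↦6, 9↦4, 10↦6]  zeros at y ∈ {4}
  x = 5: [0↦9, 1↦5, 2↦5, 3↦4, 4↦8, 5↦1, 6↦0, 7↦0, 8↦7, 9↦5, 10↦0]  zeros at y ∈ {6, 7, 10}
  x = 6: [0↦3, 1↦0, 2↦5, 3↦2, 4↦8, 5↦7, 6↦5, 7↦8, 8↦0, 9↦9, 10↦8]  zeros at y ∈ {1, 8}
  x = 7: [0↦1, 1↦10, 2↦9, 3↦4, 4↦1, 5↦6, 6↦3, 7↦9, 8↦8, 9↦6, 10↦9]  zeros at y ∈ ∅
  x = 8: [0↦4, 1↦3, 2↦7, 3↦0, 4↦10, 5↦10, 6↦6, 7↦4, 8↦10, 9↦8, 10↦4]  zeros at y ∈ {3}
  x = 9: [0↦2, 1↦2, 2↦0, 3↦2, 4↦3, 5↦9, 6↦4, 7↦5, 8↦7, 9↦5, 10↦5]  zeros at y ∈ {2}
  x = 10: [0↦7, 1↦8, 2↦0, 3↦0, 4↦3, 5↦4, 6↦9, 7↦2, 8↦0, 9↦9, 10↦2]  zeros at y ∈ {2, 3, 8}
Collecting zeros: affine points = {(0, 1), (0, 4), (0, 6), (1, 6), (1, 8), (2, 4), (4, 4), (5, 6), (5, 7), (5, 10), (6, 1), (6, 8), (8, 3), (9, 2), (10, 2), (10, 3), (10, 8)}.
Total count |C(F_11)_aff| = 17.


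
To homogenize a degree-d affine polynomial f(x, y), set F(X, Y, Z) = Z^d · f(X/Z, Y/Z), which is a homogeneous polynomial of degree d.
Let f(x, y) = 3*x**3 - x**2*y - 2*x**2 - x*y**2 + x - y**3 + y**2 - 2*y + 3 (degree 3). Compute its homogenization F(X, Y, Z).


F(X, Y, Z) = 3*X**3 - X**2*Y - 2*X**2*Z - X*Y**2 + X*Z**2 - Y**3 + Y**2*Z - 2*Y*Z**2 + 3*Z**3

deg(f) = 3.
Substitute x = X/Z, y = Y/Z into f, then multiply by Z^3.
  monomial 3·x^3·y^0 ↦ 3·X^3·Y^0·Z^0.
  monomial -1·x^2·y^1 ↦ -1·X^2·Y^1·Z^0.
  monomial -2·x^2·y^0 ↦ -2·X^2·Y^0·Z^1.
  monomial -1·x^1·y^2 ↦ -1·X^1·Y^2·Z^0.
  monomial 1·x^1·y^0 ↦ 1·X^1·Y^0·Z^2.
  monomial -1·x^0·y^3 ↦ -1·X^0·Y^3·Z^0.
  monomial 1·x^0·y^2 ↦ 1·X^0·Y^2·Z^1.
  monomial -2·x^0·y^1 ↦ -2·X^0·Y^1·Z^2.
  monomial 3·x^0·y^0 ↦ 3·X^0·Y^0·Z^3.
Collecting: F(X, Y, Z) = 3*X**3 - X**2*Y - 2*X**2*Z - X*Y**2 + X*Z**2 - Y**3 + Y**2*Z - 2*Y*Z**2 + 3*Z**3.


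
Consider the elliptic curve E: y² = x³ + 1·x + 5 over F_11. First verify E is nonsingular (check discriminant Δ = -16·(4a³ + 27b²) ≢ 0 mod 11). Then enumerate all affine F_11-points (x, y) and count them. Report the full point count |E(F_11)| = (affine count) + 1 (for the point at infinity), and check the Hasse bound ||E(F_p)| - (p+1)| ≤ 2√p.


Affine points = {(0, 4), (0, 7), (2, 2), (2, 9), (5, 5), (5, 6), (7, 5), (7, 6), (10, 5), (10, 6)}; affine count = 10; |E(F_11)| = 11.

Discriminant check: Δ ∝ 4a³ + 27b² = 4·1³ + 27·5² = 4·1 + 27·25 ≡ 8 (mod 11). Nonzero ⇒ E is nonsingular.
For each x ∈ F_11, compute rhs = x³ + 1·x + 5 mod 11, then count y ∈ F_11 with y² ≡ rhs.
  x = 0: rhs = 5, matching y values: 4, 7 (2 points).
  x = 1: rhs = 7, matching y values: none (0 points).
  x = 2: rhs = 4, matching y values: 2, 9 (2 points).
  x = 3: rhs = 2, matching y values: none (0 points).
  x = 4: rhs = 7, matching y values: none (0 points).
  x = 5: rhs = 3, matching y values: 5, 6 (2 points).
  x = 6: rhs = 7, matching y values: none (0 points).
  x = 7: rhs = 3, matching y values: 5, 6 (2 points).
  x = 8: rhs = 8, matching y values: none (0 points).
  x = 9: rhs = 6, matching y values: none (0 points).
  x = 10: rhs = 3, matching y values: 5, 6 (2 points).
Total affine count: 10.
Full point count |E(F_11)| = 10 + 1 = 11.
Hasse bound: |11 − (11+1)| = |-1| = 1 ≤ 2√11 ≈ 6.6332 ✓.


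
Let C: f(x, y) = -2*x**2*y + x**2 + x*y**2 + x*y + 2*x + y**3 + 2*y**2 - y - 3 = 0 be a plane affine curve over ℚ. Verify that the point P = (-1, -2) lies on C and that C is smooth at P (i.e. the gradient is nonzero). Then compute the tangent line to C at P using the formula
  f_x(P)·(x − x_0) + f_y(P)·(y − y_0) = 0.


Tangent line at P: -6*x + 4*y + 2 = 0.

Step 1: f(-1, -2) = 0, so P lies on C.
Step 2: partial derivatives
  f_x(x, y) = -4*x*y + 2*x + y**2 + y + 2, f_y(x, y) = -2*x**2 + 2*x*y + x + 3*y**2 + 4*y - 1.
  f_x(P) = -6, f_y(P) = 4 (gradient nonzero, so P is smooth).
Step 3: tangent line at P: -6·(x − -1) + 4·(y − -2) = 0.
Expanding: -6*x + 4*y + 2 = 0.


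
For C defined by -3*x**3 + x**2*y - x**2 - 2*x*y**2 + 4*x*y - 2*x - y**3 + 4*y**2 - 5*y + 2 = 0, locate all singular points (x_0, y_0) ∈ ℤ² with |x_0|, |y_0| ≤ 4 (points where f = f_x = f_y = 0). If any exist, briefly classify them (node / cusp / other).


Singular points: {(0, 1)}; classification: cusp.

Compute partial derivatives:
  f_x = -9*x**2 + 2*x*y - 2*x - 2*y**2 + 4*y - 2.
  f_y = x**2 - 4*x*y + 4*x - 3*y**2 + 8*y - 5.
Scan x_0 ∈ {−4, ..., 4}. For each x_0, f_y(x_0, y) is a polynomial in y; find its integer roots y ∈ {−4, ..., 4}, then test f_x and f at those candidates.
  x = -4: f_y(-4, y) = -3*y**2 + 24*y - 5; no integer root y with |y| ≤ 4.
  x = -3: f_y(-3, y) = -3*y**2 + 20*y - 8; no integer root y with |y| ≤ 4.
  x = -2: f_y(-2, y) = -3*y**2 + 16*y - 9; no integer root y with |y| ≤ 4.
  x = -1: f_y(-1, y) = -3*y**2 + 12*y - 8; no integer root y with |y| ≤ 4.
  x = 0: f_y(0, y) = -3*y**2 + 8*y - 5; vanishes at y ∈ {1}. (0, 1): f_x = 0, f = 0 — SINGULAR.
  x = 1: f_y(1, y) = -3*y**2 + 4*y; vanishes at y ∈ {0}. (1, 0): f_x = -13 ≠ 0.
  x = 2: f_y(2, y) = 7 - 3*y**2; no integer root y with |y| ≤ 4.
  x = 3: f_y(3, y) = -3*y**2 - 4*y + 16; no integer root y with |y| ≤ 4.
  x = 4: f_y(4, y) = -3*y**2 - 8*y + 27; no integer root y with |y| ≤ 4.
Only singular point on the grid: (0, 1).
Classify: substitute x = 0 + u, y = 1 + v and expand: f = -3*u**3 + u**2*v - 2*u*v**2 - v**3 + v**2.
No constant or linear terms (consistent with a singular point). Quadratic part: v**2. Cubic part: -3*u**3 + u**2*v - 2*u*v**2 - v**3.
The quadratic part v**2 is a perfect square, so there is a single (double) tangent line v = 0, i.e. y = 1. Restricting the cubic part to that line (v = 0) leaves -3*u**3 ≠ 0, so f is not divisible by v and the branch is v² ≈ 3*u**3 to lowest order — this is a cusp.
Classification: cusp.


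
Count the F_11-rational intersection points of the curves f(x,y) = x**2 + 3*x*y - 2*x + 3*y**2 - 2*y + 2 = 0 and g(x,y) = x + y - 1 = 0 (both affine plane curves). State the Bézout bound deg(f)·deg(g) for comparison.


Common zeros: ∅; count = 0; Bézout bound = 2.

deg(f) = 2, deg(g) = 1, so Bézout bound = 2.
Scan x ∈ F_11. For each x, list the y ∈ F_11 with f(x, y) ≡ 0 and those with g(x, y) ≡ 0 (mod 11); the common zeros in that column are the intersection.
  x = 0: f ≡ 0 at y ∈ ∅; g ≡ 0 at y ∈ {1}; common: ∅.
  x = 1: f ≡ 0 at y ∈ {9}; g ≡ 0 at y ∈ {0}; common: ∅.
  x = 2: f ≡ 0 at y ∈ {2, 4}; g ≡ 0 at y ∈ {10}; common: ∅.
  x = 3: f ≡ 0 at y ∈ {8}; g ≡ 0 at y ∈ {9}; common: ∅.
  x = 4: f ≡ 0 at y ∈ ∅; g ≡ 0 at y ∈ {8}; common: ∅.
  x = 5: f ≡ 0 at y ∈ {1, 2}; g ≡ 0 at y ∈ {7}; common: ∅.
  x = 6: f ≡ 0 at y ∈ ∅; g ≡ 0 at y ∈ {6}; common: ∅.
  x = 7: f ≡ 0 at y ∈ {3, 9}; g ≡ 0 at y ∈ {5}; common: ∅.
  x = 8: f ≡ 0 at y ∈ {3, 8}; g ≡ 0 at y ∈ {4}; common: ∅.
  x = 9: f ≡ 0 at y ∈ ∅; g ≡ 0 at y ∈ {3}; common: ∅.
  x = 10: f ≡ 0 at y ∈ {4, 5}; g ≡ 0 at y ∈ {2}; common: ∅.
Collecting: common zeros = ∅, so the count is 0.
Comparison with the Bézout bound: 0 ≤ 2 = deg(f)·deg(g), as expected for curves with no common component (the affine F_11-count falls short of the bound because intersections may lie at infinity, over extension fields, or carry multiplicity).


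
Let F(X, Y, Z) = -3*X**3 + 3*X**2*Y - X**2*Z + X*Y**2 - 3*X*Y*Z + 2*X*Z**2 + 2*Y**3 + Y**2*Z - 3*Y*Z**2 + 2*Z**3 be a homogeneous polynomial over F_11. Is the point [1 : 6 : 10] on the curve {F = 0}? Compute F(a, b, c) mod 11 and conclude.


F(1,6,10) ≡ 8 (mod 11); P is NOT on the curve.

Evaluate F(1, 6, 10) term-by-term (mod 11).
  -3*X**3 ↦ -3·1·1·1 = -3
  3*X**2*Y ↦ 3·1·6·1 = 18
  -X**2*Z ↦ -1·1·1·10 = -10
  X*Y**2 ↦ 1·1·36·1 = 36
  -3*X*Y*Z ↦ -3·1·6·10 = -180
  2*X*Z**2 ↦ 2·1·1·100 = 200
  2*Y**3 ↦ 2·1·216·1 = 432
  Y**2*Z ↦ 1·1·36·10 = 360
  -3*Y*Z**2 ↦ -3·1·6·100 = -1800
  2*Z**3 ↦ 2·1·1·1000 = 2000
Sum: F(1, 6, 10) = (-3) + (18) + (-10) + (36) + (-180) + (200) + (432) + (360) + (-1800) + (2000) = 1053.
Reducing mod 11: 1053 ≡ 8 (mod 11).
Since F(a, b, c) ≡ 8 ≠ 0 (mod 11), P does NOT lie on the curve.


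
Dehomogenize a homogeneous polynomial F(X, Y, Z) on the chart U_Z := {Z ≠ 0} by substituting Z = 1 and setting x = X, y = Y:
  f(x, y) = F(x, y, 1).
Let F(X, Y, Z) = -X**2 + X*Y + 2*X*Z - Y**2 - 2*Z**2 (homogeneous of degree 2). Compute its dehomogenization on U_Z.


f(x, y) = -x**2 + x*y + 2*x - y**2 - 2

On U_Z we set Z = 1. Each monomial c·X^i·Y^j·Z^k in F becomes c·x^i·y^j·1^k = c·x^i·y^j.
Substituting Z = 1: F(X, Y, 1) = -x**2 + x*y + 2*x - y**2 - 2.
Note: deg(f) ≤ deg(F) = 2; strict inequality happens when F is divisible by Z (lost terms).


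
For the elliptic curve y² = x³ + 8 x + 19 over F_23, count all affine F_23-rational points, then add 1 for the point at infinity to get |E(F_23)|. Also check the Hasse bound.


Affine points = {(3, 1), (3, 22), (4, 0), (5, 0), (7, 2), (7, 21), (10, 8), (10, 15), (11, 9), (11, 14), (12, 7), (12, 16), (14, 0), (15, 8), (15, 15), (17, 10), (17, 13), (21, 8), (21, 15)}; affine count = 19; |E(F_23)| = 20.

Discriminant check: Δ ∝ 4a³ + 27b² = 4·8³ + 27·19² = 4·512 + 27·361 ≡ 19 (mod 23). Nonzero ⇒ E is nonsingular.
For each x ∈ F_23, compute rhs = x³ + 8·x + 19 mod 23, then count y ∈ F_23 with y² ≡ rhs.
  x = 0: rhs = 19, matching y values: none (0 points).
  x = 1: rhs = 5, matching y values: none (0 points).
  x = 2: rhs = 20, matching y values: none (0 points).
  x = 3: rhs = 1, matching y values: 1, 22 (2 points).
  x = 4: rhs = 0, matching y values: 0 (1 points).
  x = 5: rhs = 0, matching y values: 0 (1 points).
  x = 6: rhs = 7, matching y values: none (0 points).
  x = 7: rhs = 4, matching y values: 2, 21 (2 points).
  x = 8: rhs = 20, matching y values: none (0 points).
  x = 9: rhs = 15, matching y values: none (0 points).
  x = 10: rhs = 18, matching y values: 8, 15 (2 points).
  x = 11: rhs = 12, matching y values: 9, 14 (2 points).
  x = 12: rhs = 3, matching y values: 7, 16 (2 points).
  x = 13: rhs = 20, matching y values: none (0 points).
  x = 14: rhs = 0, matching y values: 0 (1 points).
  x = 15: rhs = 18, matching y values: 8, 15 (2 points).
  x = 16: rhs = 11, matching y values: none (0 points).
  x = 17: rhs = 8, matching y values: 10, 13 (2 points).
  x = 18: rhs = 15, matching y values: none (0 points).
  x = 19: rhs = 15, matching y values: none (0 points).
  x = 20: rhs = 14, matching y values: none (0 points).
  x = 21: rhs = 18, matching y values: 8, 15 (2 points).
  x = 22: rhs = 10, matching y values: none (0 points).
Total affine count: 19.
Full point count |E(F_23)| = 19 + 1 = 20.
Hasse bound: |20 − (23+1)| = |-4| = 4 ≤ 2√23 ≈ 9.5917 ✓.


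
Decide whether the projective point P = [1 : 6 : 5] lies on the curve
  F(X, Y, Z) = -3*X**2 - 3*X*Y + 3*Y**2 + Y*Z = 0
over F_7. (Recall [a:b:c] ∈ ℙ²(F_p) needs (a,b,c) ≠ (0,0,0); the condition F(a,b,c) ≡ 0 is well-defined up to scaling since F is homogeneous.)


F(1,6,5) ≡ 5 (mod 7); P is NOT on the curve.

Evaluate F(1, 6, 5) term-by-term (mod 7).
  -3*X**2 ↦ -3·1·1·1 = -3
  -3*X*Y ↦ -3·1·6·1 = -18
  3*Y**2 ↦ 3·1·36·1 = 108
  Y*Z ↦ 1·1·6·5 = 30
Sum: F(1, 6, 5) = (-3) + (-18) + (108) + (30) = 117.
Reducing mod 7: 117 ≡ 5 (mod 7).
Since F(a, b, c) ≡ 5 ≠ 0 (mod 7), P does NOT lie on the curve.


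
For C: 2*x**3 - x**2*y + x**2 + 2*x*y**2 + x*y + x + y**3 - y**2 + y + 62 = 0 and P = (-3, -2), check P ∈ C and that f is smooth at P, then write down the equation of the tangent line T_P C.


Tangent line at P: 43*x + 29*y + 187 = 0.

Step 1: f(-3, -2) = 0, so P lies on C.
Step 2: partial derivatives
  f_x(x, y) = 6*x**2 - 2*x*y + 2*x + 2*y**2 + y + 1, f_y(x, y) = -x**2 + 4*x*y + x + 3*y**2 - 2*y + 1.
  f_x(P) = 43, f_y(P) = 29 (gradient nonzero, so P is smooth).
Step 3: tangent line at P: 43·(x − -3) + 29·(y − -2) = 0.
Expanding: 43*x + 29*y + 187 = 0.


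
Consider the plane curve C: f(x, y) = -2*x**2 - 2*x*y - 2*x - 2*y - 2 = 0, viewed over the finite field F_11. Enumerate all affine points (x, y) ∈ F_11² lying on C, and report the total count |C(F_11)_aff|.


Affine F_11-points: {(0, 10), (1, 4), (2, 5), (3, 5), (4, 9), (5, 4), (6, 8), (7, 8), (8, 9), (9, 3)}; count = 10.

For each of the 121 pairs (x, y) ∈ F_11², evaluate f(x, y) mod 11. Record the zeros.
  x = 0: [0↦9, 1↦7, 2↦5, 3↦3, 4↦1, 5↦10, 6↦8, 7↦6, 8↦4, 9↦2, 10↦0]  zeros at y ∈ {10}
  x = 1: [0↦5, 1↦1, 2↦8, 3↦4, 4↦0, 5↦7, 6↦3, 7↦10, 8↦6, 9↦2, 10↦9]  zeros at y ∈ {4}
  x = 2: [0↦8, 1↦2, 2↦7, 3↦1, 4↦6, 5↦0, 6↦5, 7↦10, 8↦4, 9↦9, 10↦3]  zeros at y ∈ {5}
  x = 3: [0↦7, 1↦10, 2↦2, 3↦5, 4↦8, 5↦0, 6↦3, 7↦6, 8↦9, 9↦1, 10↦4]  zeros at y ∈ {5}
  x = 4: [0↦2, 1↦3, 2↦4, 3↦5, 4↦6, 5↦7, 6↦8, 7↦9, 8↦10, 9↦0, 10↦1]  zeros at y ∈ {9}
  x = 5: [0↦4, 1↦3, 2↦2, 3↦1, 4↦0, 5↦10, 6↦9, 7↦8, 8↦7, 9↦6, 10↦5]  zeros at y ∈ {4}
  x = 6: [0↦2, 1↦10, 2↦7, 3↦4, 4↦1, 5↦9, 6↦6, 7↦3, 8↦0, 9↦8, 10↦5]  zeros at y ∈ {8}
  x = 7: [0↦7, 1↦2, 2↦8, 3↦3, 4↦9, 5↦4, 6↦10, 7↦5, 8↦0, 9↦6, 10↦1]  zeros at y ∈ {8}
  x = 8: [0↦8, 1↦1, 2↦5, 3↦9, 4↦2, 5↦6, 6↦10, 7↦3, 8↦7, 9↦0, 10↦4]  zeros at y ∈ {9}
  x = 9: [0↦5, 1↦7, 2↦9, 3↦0, 4↦2, 5↦4, 6↦6, 7↦8, 8↦10, 9↦1, 10↦3]  zeros at y ∈ {3}
  x = 10: [0↦9, 1↦9, 2↦9, 3↦9, 4↦9, 5↦9, 6↦9, 7↦9, 8↦9, 9↦9, 10↦9]  zeros at y ∈ ∅
Collecting zeros: affine points = {(0, 10), (1, 4), (2, 5), (3, 5), (4, 9), (5, 4), (6, 8), (7, 8), (8, 9), (9, 3)}.
Total count |C(F_11)_aff| = 10.


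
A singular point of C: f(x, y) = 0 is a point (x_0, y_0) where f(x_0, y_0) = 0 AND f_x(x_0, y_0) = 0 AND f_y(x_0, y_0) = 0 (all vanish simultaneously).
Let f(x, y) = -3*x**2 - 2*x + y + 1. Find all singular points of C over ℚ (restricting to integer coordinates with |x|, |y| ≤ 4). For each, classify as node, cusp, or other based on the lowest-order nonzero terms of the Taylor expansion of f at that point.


No singular points in the scanned grid; C is smooth there.

Compute partial derivatives:
  f_x = -6*x - 2.
  f_y = 1.
f_y = 1 is a nonzero constant, so f_y never vanishes: no point (x, y) can satisfy f = f_x = f_y = 0. In particular no (x, y) ∈ {−4, ..., 4}² is singular; the curve is smooth.


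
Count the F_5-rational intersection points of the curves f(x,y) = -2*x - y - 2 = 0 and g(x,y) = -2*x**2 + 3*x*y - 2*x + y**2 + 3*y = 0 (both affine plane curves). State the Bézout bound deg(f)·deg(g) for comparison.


Common zeros: {(2, 4), (4, 0)}; count = 2; Bézout bound = 2.

deg(f) = 1, deg(g) = 2, so Bézout bound = 2.
Scan x ∈ F_5. For each x, list the y ∈ F_5 with f(x, y) ≡ 0 and those with g(x, y) ≡ 0 (mod 5); the common zeros in that column are the intersection.
  x = 0: f ≡ 0 at y ∈ {3}; g ≡ 0 at y ∈ {0, 2}; common: ∅.
  x = 1: f ≡ 0 at y ∈ {1}; g ≡ 0 at y ∈ ∅; common: ∅.
  x = 2: f ≡ 0 at y ∈ {4}; g ≡ 0 at y ∈ {2, 4}; common: {4}.
  x = 3: f ≡ 0 at y ∈ {2}; g ≡ 0 at y ∈ {4}; common: ∅.
  x = 4: f ≡ 0 at y ∈ {0}; g ≡ 0 at y ∈ {0}; common: {0}.
Collecting: common zeros = {(2, 4), (4, 0)}, so the count is 2.
Comparison with the Bézout bound: 2 ≤ 2 = deg(f)·deg(g), as expected for curves with no common component (the bound is attained).


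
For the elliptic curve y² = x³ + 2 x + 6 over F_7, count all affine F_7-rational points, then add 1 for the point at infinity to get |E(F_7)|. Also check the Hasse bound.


Affine points = {(1, 3), (1, 4), (2, 2), (2, 5), (3, 2), (3, 5), (4, 1), (4, 6), (5, 1), (5, 6)}; affine count = 10; |E(F_7)| = 11.

Discriminant check: Δ ∝ 4a³ + 27b² = 4·2³ + 27·6² = 4·8 + 27·36 ≡ 3 (mod 7). Nonzero ⇒ E is nonsingular.
For each x ∈ F_7, compute rhs = x³ + 2·x + 6 mod 7, then count y ∈ F_7 with y² ≡ rhs.
  x = 0: rhs = 6, matching y values: none (0 points).
  x = 1: rhs = 2, matching y values: 3, 4 (2 points).
  x = 2: rhs = 4, matching y values: 2, 5 (2 points).
  x = 3: rhs = 4, matching y values: 2, 5 (2 points).
  x = 4: rhs = 1, matching y values: 1, 6 (2 points).
  x = 5: rhs = 1, matching y values: 1, 6 (2 points).
  x = 6: rhs = 3, matching y values: none (0 points).
Total affine count: 10.
Full point count |E(F_7)| = 10 + 1 = 11.
Hasse bound: |11 − (7+1)| = |3| = 3 ≤ 2√7 ≈ 5.2915 ✓.


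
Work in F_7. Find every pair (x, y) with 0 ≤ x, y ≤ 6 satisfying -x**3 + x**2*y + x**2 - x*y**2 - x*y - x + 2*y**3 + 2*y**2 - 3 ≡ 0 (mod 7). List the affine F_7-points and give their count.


Affine F_7-points: {(0, 2), (1, 4), (3, 2), (3, 4), (3, 5), (5, 3), (5, 6), (6, 0), (6, 1)}; count = 9.

For each of the 49 pairs (x, y) ∈ F_7², evaluate f(x, y) mod 7. Record the zeros.
  x = 0: [0↦4, 1↦1, 2↦0, 3↦6, 4↦3, 5↦3, 6↦4]  zeros at y ∈ {2}
  x = 1: [0↦3, 1↦6, 2↦2, 3↦3, 4↦0, 5↦5, 6↦2]  zeros at y ∈ {4}
  x = 2: [0↦5, 1↦2, 2↦4, 3↦2, 4↦1, 5↦6, 6↦1]  zeros at y ∈ ∅
  x = 3: [0↦4, 1↦4, 2↦0, 3↦4, 4↦0, 5↦0, 6↦2]  zeros at y ∈ {2, 4, 5}
  x = 4: [0↦1, 1↦6, 2↦5, 3↦3, 4↦5, 5↦2, 6↦6]  zeros at y ∈ ∅
  x = 5: [0↦4, 1↦2, 2↦6, 3↦0, 4↦3, 5↦6, 6↦0]  zeros at y ∈ {3, 6}
  x = 6: [0↦0, 1↦0, 2↦4, 3↦3, 4↦2, 5↦6, 6↦6]  zeros at y ∈ {0, 1}
Collecting zeros: affine points = {(0, 2), (1, 4), (3, 2), (3, 4), (3, 5), (5, 3), (5, 6), (6, 0), (6, 1)}.
Total count |C(F_7)_aff| = 9.


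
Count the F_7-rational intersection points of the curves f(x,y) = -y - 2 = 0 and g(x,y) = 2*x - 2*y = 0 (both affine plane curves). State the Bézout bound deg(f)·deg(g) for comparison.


Common zeros: {(5, 5)}; count = 1; Bézout bound = 1.

deg(f) = 1, deg(g) = 1, so Bézout bound = 1.
Scan x ∈ F_7. For each x, list the y ∈ F_7 with f(x, y) ≡ 0 and those with g(x, y) ≡ 0 (mod 7); the common zeros in that column are the intersection.
  x = 0: f ≡ 0 at y ∈ {5}; g ≡ 0 at y ∈ {0}; common: ∅.
  x = 1: f ≡ 0 at y ∈ {5}; g ≡ 0 at y ∈ {1}; common: ∅.
  x = 2: f ≡ 0 at y ∈ {5}; g ≡ 0 at y ∈ {2}; common: ∅.
  x = 3: f ≡ 0 at y ∈ {5}; g ≡ 0 at y ∈ {3}; common: ∅.
  x = 4: f ≡ 0 at y ∈ {5}; g ≡ 0 at y ∈ {4}; common: ∅.
  x = 5: f ≡ 0 at y ∈ {5}; g ≡ 0 at y ∈ {5}; common: {5}.
  x = 6: f ≡ 0 at y ∈ {5}; g ≡ 0 at y ∈ {6}; common: ∅.
Collecting: common zeros = {(5, 5)}, so the count is 1.
Comparison with the Bézout bound: 1 ≤ 1 = deg(f)·deg(g), as expected for curves with no common component (the bound is attained).
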